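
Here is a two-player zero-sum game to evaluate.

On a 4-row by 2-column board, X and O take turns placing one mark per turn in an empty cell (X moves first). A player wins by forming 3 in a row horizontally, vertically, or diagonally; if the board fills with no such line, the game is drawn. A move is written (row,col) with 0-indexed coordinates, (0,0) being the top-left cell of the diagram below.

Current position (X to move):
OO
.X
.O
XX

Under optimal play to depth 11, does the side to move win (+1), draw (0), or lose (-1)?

value(OO/.X/.O/XX, X) = 0

ply 1, X at OO/.X/.O/XX | (1,0)=+0→OO/XX/.O/XX*; (2,0)=+0→OO/.X/XO/XX
ply 2, O at OO/XX/.O/XX | (2,0)=+0→OO/XX/OO/XX*
ply 3: OO/XX/OO/XX is terminal +0 (X); from OO/.X/.O/XX depth 11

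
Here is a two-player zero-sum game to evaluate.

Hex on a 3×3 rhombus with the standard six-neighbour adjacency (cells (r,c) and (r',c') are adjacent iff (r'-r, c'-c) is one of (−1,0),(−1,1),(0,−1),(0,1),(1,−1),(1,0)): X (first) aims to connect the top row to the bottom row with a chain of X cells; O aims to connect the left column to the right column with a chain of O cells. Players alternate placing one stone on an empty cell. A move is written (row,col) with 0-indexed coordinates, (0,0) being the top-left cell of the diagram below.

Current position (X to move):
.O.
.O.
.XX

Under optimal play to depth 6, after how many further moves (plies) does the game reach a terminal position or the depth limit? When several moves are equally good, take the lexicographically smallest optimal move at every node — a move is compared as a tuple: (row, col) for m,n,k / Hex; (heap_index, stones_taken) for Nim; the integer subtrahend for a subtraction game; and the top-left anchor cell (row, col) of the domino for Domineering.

PV length from [.O./.O./.XX]: 4 plies

ply 1, X at .O./.O./.XX | (0,0)=-1→XO./.O./.XX*; (0,2)=-1→.OX/.O./.XX; (1,0)=-1→.O./XO./.XX; (1,2)=-1→.O./.OX/.XX; (2,0)=-1→.O./.O./XXX
ply 2, O at XO./.O./.XX | (0,2)=+1→XOO/.O./.XX*; (1,0)=+1→XO./OO./.XX; (1,2)=+1→XO./.OO/.XX; (2,0)=+1→XO./.O./OXX
ply 3, X at XOO/.O./.XX | (1,0)=-1→XOO/XO./.XX*; (1,2)=-1→XOO/.OX/.XX; (2,0)=-1→XOO/.O./XXX
ply 4, O at XOO/XO./.XX | (1,2)=-1→XOO/XOO/.XX; (2,0)=+1→XOO/XO./OXX*
ply 5: XOO/XO./OXX is terminal -1 (X); from .O./.O./.XX depth 6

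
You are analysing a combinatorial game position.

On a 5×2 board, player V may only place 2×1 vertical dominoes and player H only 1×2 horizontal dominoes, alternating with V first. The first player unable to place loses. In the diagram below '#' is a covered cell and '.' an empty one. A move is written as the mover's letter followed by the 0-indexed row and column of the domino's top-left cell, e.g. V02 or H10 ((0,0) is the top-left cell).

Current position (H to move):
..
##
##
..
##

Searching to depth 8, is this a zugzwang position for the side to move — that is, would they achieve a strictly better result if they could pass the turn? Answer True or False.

zugzwang(../##/##/../##, H) = False

[../##/##/../##] H move#1: H00:+1/##/##/##/../##*, H30:+1/../##/##/##/##
[##/##/##/../##] end (terminal -1, V#2); searched ../##/##/../## to 8
pass branch (V moves first from the same position):
  | [../##/##/../##] end (terminal -1, V#1); searched ../##/##/../## to 8
H moving scores +1; H passing scores +1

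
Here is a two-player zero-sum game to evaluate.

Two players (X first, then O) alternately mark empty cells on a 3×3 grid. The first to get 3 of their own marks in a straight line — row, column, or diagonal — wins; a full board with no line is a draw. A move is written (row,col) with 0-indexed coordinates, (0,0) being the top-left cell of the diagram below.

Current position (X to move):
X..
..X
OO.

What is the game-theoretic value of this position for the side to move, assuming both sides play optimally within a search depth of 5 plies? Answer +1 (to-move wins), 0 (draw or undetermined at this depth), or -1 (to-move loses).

[X../..X/OO.] X move#1: (0,1):-1/XX./..X/OO., (0,2):-1/X.X/..X/OO., (1,0):-1/X../X.X/OO., (1,1):-1/X../.XX/OO., (2,2):+1/X../..X/OOX*
[X../..X/OOX] O move#2: (0,1):-1/XO./..X/OOX*, (0,2):-1/X.O/..X/OOX, (1,0):-1/X../O.X/OOX, (1,1):-1/X../.OX/OOX
[XO./..X/OOX] X move#3: (0,2):+1/XOX/..X/OOX*, (1,0):-1/XO./X.X/OOX, (1,1):+1/XO./.XX/OOX
[XOX/..X/OOX] end (terminal -1, O#4); searched X../..X/OO. to 5

value(X../..X/OO., X) = +1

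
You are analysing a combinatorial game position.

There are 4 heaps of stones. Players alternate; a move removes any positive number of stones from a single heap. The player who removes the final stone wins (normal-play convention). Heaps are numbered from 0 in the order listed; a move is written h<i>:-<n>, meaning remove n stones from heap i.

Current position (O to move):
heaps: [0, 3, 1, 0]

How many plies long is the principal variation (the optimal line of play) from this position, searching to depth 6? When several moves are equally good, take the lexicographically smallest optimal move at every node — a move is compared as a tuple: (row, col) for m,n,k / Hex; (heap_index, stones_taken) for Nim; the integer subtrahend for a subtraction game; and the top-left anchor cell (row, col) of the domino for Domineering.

PV length from [(0,3,1,0)]: 3 plies

p1 O@[(0,3,1,0)]: h1:-1[(0,2,1,0)]-1 h1:-2[(0,1,1,0)]+1* h1:-3[(0,0,1,0)]-1 h2:-1[(0,3,0,0)]-1
p2 X@[(0,1,1,0)]: h1:-1[(0,0,1,0)]-1* h2:-1[(0,1,0,0)]-1
p3 O@[(0,0,1,0)]: h2:-1[(0,0,0,0)]+1*
p4 X@[(0,0,0,0)] terminal -1; root [(0,3,1,0)] d6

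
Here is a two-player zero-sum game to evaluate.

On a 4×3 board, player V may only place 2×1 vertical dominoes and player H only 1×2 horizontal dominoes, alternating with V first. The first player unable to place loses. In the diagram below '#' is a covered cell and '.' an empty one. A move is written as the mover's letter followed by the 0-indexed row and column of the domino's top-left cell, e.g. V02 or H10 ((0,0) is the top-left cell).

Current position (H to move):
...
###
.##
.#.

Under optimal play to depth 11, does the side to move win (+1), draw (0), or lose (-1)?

value(.../###/.##/.#., H) = -1

p1 H@[.../###/.##/.#.]: H00[##./###/.##/.#.]-1* H01[.##/###/.##/.#.]-1
p2 V@[##./###/.##/.#.]: V20[##./###/###/##.]+1*
p3 H@[##./###/###/##.] terminal -1; root [.../###/.##/.#.] d11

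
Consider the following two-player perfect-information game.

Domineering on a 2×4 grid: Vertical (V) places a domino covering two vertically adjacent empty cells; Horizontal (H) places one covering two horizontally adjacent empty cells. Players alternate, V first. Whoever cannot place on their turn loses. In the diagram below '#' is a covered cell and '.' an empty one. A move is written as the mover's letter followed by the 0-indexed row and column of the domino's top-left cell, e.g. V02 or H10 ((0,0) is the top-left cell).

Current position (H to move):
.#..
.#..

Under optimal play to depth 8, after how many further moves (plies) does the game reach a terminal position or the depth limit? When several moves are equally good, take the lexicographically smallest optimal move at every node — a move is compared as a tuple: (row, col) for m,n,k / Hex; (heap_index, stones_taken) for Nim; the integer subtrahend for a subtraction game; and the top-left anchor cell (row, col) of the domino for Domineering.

p1 H@[.#../.#..]: H02[.###/.#..]+1* H12[.#../.###]+1
p2 V@[.###/.#..]: V00[####/##..]-1*
p3 H@[####/##..]: H12[####/####]+1*
p4 V@[####/####] terminal -1; root [.#../.#..] d8

PV length from [.#../.#..]: 3 plies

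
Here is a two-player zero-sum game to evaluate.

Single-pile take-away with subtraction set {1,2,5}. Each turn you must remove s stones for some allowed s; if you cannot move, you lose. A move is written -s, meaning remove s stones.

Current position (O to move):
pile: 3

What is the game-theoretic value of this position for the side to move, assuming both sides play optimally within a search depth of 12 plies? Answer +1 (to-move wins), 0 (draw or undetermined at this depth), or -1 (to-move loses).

value(3, O) = -1

[3] O move#1: -1:-1/2*, -2:-1/1
[2] X move#2: -1:-1/1, -2:+1/0*
[0] end (terminal -1, O#3); searched 3 to 12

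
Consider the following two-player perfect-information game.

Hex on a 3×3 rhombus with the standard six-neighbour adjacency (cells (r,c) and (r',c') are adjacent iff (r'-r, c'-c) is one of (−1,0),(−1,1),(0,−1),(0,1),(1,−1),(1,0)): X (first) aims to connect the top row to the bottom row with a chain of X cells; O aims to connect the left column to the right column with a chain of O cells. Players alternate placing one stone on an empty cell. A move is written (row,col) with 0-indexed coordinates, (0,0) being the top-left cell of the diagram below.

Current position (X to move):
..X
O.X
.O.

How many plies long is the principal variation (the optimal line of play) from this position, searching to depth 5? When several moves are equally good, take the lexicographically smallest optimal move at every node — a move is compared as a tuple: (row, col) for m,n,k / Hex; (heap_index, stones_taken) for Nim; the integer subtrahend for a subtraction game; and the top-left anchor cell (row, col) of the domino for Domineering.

PV length from [..X/O.X/.O.]: 5 plies

ply 1, X at ..X/O.X/.O. | (0,0)=-1→X.X/O.X/.O.; (0,1)=-1→.XX/O.X/.O.; (1,1)=+1→..X/OXX/.O.*; (2,0)=+1→..X/O.X/XO.; (2,2)=+1→..X/O.X/.OX
ply 2, O at ..X/OXX/.O. | (0,0)=-1→O.X/OXX/.O.*; (0,1)=-1→.OX/OXX/.O.; (2,0)=-1→..X/OXX/OO.; (2,2)=-1→..X/OXX/.OO
ply 3, X at O.X/OXX/.O. | (0,1)=+1→OXX/OXX/.O.*; (2,0)=+1→O.X/OXX/XO.; (2,2)=+1→O.X/OXX/.OX
ply 4, O at OXX/OXX/.O. | (2,0)=-1→OXX/OXX/OO.*; (2,2)=-1→OXX/OXX/.OO
ply 5, X at OXX/OXX/OO. | (2,2)=+1→OXX/OXX/OOX*
ply 6: OXX/OXX/OOX is terminal -1 (O); from ..X/O.X/.O. depth 5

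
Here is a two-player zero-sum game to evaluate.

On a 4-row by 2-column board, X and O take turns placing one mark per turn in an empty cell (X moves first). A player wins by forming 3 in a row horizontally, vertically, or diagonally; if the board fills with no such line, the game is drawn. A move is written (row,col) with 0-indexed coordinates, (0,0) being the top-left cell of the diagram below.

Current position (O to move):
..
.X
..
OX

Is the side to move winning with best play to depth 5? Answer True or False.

O winning at [../.X/../OX]: False

p1 O@[../.X/../OX]: (0,0)[O./.X/../OX]-1 (0,1)[.O/.X/../OX]-1 (1,0)[../OX/../OX]-1 (2,0)[../.X/O./OX]-1 (2,1)[../.X/.O/OX]+0*
p2 X@[../.X/.O/OX]: (0,0)[X./.X/.O/OX]+0* (0,1)[.X/.X/.O/OX]+0 (1,0)[../XX/.O/OX]+0 (2,0)[../.X/XO/OX]+0
p3 O@[X./.X/.O/OX]: (0,1)[XO/.X/.O/OX]+0* (1,0)[X./OX/.O/OX]+0 (2,0)[X./.X/OO/OX]+0
p4 X@[XO/.X/.O/OX]: (1,0)[XO/XX/.O/OX]+0* (2,0)[XO/.X/XO/OX]+0
p5 O@[XO/XX/.O/OX]: (2,0)[XO/XX/OO/OX]+0*
p6 X@[XO/XX/OO/OX] terminal +0; root [../.X/../OX] d5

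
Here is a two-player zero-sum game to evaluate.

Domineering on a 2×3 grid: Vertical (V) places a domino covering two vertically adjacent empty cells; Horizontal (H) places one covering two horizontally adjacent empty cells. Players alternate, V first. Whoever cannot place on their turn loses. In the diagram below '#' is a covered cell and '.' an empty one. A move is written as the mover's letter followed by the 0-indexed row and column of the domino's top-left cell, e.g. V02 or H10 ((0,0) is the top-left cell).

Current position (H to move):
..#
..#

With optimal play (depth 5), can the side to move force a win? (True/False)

H winning at [..#/..#]: True

ply 1, H at ..#/..# | H00=+1→###/..#*; H10=+1→..#/###
ply 2: ###/..# is terminal -1 (V); from ..#/..# depth 5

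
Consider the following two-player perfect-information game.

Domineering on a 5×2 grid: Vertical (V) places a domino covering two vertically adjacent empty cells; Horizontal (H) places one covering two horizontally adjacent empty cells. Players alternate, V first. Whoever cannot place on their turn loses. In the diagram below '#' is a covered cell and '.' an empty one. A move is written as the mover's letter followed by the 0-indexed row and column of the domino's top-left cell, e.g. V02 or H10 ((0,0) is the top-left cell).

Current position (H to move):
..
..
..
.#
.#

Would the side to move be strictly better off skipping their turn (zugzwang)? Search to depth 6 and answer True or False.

zugzwang(../../../.#/.#, H) = False

ply 1, H at ../../../.#/.# | H00=-1→##/../../.#/.#; H10=+1→../##/../.#/.#*; H20=-1→../../##/.#/.#
ply 2, V at ../##/../.#/.# | V20=-1→../##/#./##/.#*; V30=-1→../##/../##/##
ply 3, H at ../##/#./##/.# | H00=+1→##/##/#./##/.#*
ply 4: ##/##/#./##/.# is terminal -1 (V); from ../../../.#/.# depth 6
suppose H passes — search the same position with V to move:
pass> ply 1, V at ../../../.#/.# | V00=+1→#./#./../.#/.#*; V01=+1→.#/.#/../.#/.#; V10=+1→../#./#./.#/.#; V11=+1→../.#/.#/.#/.#; V20=-1→../../#./##/.#; V30=-1→../../../##/##
pass> ply 2, H at #./#./../.#/.# | H20=-1→#./#./##/.#/.#*
pass> ply 3, V at #./#./##/.#/.# | V01=+1→##/##/##/.#/.#*; V30=+1→#./#./##/##/##
pass> ply 4: ##/##/##/.#/.# is terminal -1 (H); from ../../../.#/.# depth 6
for H: play +1, pass -1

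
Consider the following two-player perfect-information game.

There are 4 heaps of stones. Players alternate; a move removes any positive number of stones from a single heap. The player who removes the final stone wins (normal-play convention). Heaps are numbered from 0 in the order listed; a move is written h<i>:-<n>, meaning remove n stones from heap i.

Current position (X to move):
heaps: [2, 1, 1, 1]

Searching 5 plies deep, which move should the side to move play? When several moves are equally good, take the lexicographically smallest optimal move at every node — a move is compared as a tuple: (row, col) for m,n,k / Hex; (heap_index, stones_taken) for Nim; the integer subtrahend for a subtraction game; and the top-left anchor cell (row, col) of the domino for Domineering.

[(2,1,1,1)] X move#1: h0:-1:+1/(1,1,1,1)*, h0:-2:-1/(0,1,1,1), h1:-1:-1/(2,0,1,1), h2:-1:-1/(2,1,0,1), h3:-1:-1/(2,1,1,0)
[(1,1,1,1)] O move#2: h0:-1:-1/(0,1,1,1)*, h1:-1:-1/(1,0,1,1), h2:-1:-1/(1,1,0,1), h3:-1:-1/(1,1,1,0)
[(0,1,1,1)] X move#3: h1:-1:+1/(0,0,1,1)*, h2:-1:+1/(0,1,0,1), h3:-1:+1/(0,1,1,0)
[(0,0,1,1)] O move#4: h2:-1:-1/(0,0,0,1)*, h3:-1:-1/(0,0,1,0)
[(0,0,0,1)] X move#5: h3:-1:+1/(0,0,0,0)*
[(0,0,0,0)] end (terminal -1, O#6); searched (2,1,1,1) to 5

X's best at [(2,1,1,1)]: h0:-1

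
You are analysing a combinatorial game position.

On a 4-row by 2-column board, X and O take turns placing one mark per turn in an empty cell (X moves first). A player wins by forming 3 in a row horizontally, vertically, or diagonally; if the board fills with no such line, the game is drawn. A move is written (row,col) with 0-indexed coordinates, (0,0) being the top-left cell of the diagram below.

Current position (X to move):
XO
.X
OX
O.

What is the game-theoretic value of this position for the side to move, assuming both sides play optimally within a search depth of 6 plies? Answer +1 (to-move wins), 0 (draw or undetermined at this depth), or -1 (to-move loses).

ply 1, X at XO/.X/OX/O. | (1,0)=+0→XO/XX/OX/O.; (3,1)=+1→XO/.X/OX/OX*
ply 2: XO/.X/OX/OX is terminal -1 (O); from XO/.X/OX/O. depth 6

value(XO/.X/OX/O., X) = +1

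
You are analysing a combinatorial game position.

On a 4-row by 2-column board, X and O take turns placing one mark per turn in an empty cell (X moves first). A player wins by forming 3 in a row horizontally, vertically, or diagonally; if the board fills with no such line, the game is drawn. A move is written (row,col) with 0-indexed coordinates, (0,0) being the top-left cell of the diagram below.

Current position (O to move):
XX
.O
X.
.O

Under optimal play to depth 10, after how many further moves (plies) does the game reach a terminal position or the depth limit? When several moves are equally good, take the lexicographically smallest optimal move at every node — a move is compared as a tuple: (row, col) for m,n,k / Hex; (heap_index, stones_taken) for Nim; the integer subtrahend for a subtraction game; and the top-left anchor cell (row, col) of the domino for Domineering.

PV length from [XX/.O/X./.O]: 1 ply

p1 O@[XX/.O/X./.O]: (1,0)[XX/OO/X./.O]+0 (2,1)[XX/.O/XO/.O]+1* (3,0)[XX/.O/X./OO]-1
p2 X@[XX/.O/XO/.O] terminal -1; root [XX/.O/X./.O] d10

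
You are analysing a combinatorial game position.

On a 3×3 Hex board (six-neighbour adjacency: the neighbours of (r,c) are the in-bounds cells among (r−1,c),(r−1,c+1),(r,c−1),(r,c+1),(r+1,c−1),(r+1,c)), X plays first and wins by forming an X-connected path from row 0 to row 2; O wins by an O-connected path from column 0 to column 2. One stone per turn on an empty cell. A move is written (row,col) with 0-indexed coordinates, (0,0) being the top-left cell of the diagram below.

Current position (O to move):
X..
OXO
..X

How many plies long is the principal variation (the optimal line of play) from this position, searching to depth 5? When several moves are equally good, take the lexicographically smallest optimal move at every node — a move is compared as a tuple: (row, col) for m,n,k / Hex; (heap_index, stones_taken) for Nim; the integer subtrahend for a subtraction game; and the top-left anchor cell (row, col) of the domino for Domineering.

PV length from [X../OXO/..X]: 4 plies

[X../OXO/..X] O move#1: (0,1):-1/XO./OXO/..X*, (0,2):-1/X.O/OXO/..X, (2,0):-1/X../OXO/O.X, (2,1):-1/X../OXO/.OX
[XO./OXO/..X] X move#2: (0,2):+1/XOX/OXO/..X*, (2,0):-1/XO./OXO/X.X, (2,1):-1/XO./OXO/.XX
[XOX/OXO/..X] O move#3: (2,0):-1/XOX/OXO/O.X*, (2,1):-1/XOX/OXO/.OX
[XOX/OXO/O.X] X move#4: (2,1):+1/XOX/OXO/OXX*
[XOX/OXO/OXX] end (terminal -1, O#5); searched X../OXO/..X to 5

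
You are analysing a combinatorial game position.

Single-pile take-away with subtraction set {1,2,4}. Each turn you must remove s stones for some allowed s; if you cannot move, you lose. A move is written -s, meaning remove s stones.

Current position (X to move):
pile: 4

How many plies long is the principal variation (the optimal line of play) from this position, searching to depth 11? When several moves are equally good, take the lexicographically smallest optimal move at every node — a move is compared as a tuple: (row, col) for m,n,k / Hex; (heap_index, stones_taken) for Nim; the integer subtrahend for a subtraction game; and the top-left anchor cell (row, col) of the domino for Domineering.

PV length from [4]: 3 plies

p1 X@[4]: -1[3]+1* -2[2]-1 -4[0]+1
p2 O@[3]: -1[2]-1* -2[1]-1
p3 X@[2]: -1[1]-1 -2[0]+1*
p4 O@[0] terminal -1; root [4] d11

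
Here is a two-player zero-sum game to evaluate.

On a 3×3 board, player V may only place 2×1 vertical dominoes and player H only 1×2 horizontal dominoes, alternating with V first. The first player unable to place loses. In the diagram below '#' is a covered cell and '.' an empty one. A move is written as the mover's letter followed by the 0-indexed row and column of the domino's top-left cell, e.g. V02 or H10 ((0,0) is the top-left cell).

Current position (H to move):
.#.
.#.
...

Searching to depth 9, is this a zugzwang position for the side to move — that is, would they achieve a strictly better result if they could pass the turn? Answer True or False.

zugzwang(.#./.#./..., H) = False

[.#./.#./...] H move#1: H20:-1/.#./.#./##.*, H21:-1/.#./.#./.##
[.#./.#./##.] V move#2: V00:+1/##./##./##.*, V02:+1/.##/.##/##., V12:+1/.#./.##/###
[##./##./##.] end (terminal -1, H#3); searched .#./.#./... to 9
if H skipped the turn, V would face:
~ [.#./.#./...] V move#1: V00:+1/##./##./...*, V02:+1/.##/.##/..., V10:+1/.#./##./#.., V12:+1/.#./.##/..#
~ [##./##./...] H move#2: H20:-1/##./##./##.*, H21:-1/##./##./.##
~ [##./##./##.] V move#3: V02:+1/###/###/##.*, V12:+1/##./###/###
~ [###/###/##.] end (terminal -1, H#4); searched .#./.#./... to 9
compare (H): move=-1 vs pass=-1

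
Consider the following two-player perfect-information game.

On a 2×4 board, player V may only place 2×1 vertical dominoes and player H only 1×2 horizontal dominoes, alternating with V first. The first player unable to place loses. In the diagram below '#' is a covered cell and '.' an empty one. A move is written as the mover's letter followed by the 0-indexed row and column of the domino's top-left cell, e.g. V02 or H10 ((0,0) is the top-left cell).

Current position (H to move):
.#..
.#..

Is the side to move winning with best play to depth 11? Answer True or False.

ply 1, H at .#../.#.. | H02=+1→.###/.#..*; H12=+1→.#../.###
ply 2, V at .###/.#.. | V00=-1→####/##..*
ply 3, H at ####/##.. | H12=+1→####/####*
ply 4: ####/#### is terminal -1 (V); from .#../.#.. depth 11

H winning at [.#../.#..]: True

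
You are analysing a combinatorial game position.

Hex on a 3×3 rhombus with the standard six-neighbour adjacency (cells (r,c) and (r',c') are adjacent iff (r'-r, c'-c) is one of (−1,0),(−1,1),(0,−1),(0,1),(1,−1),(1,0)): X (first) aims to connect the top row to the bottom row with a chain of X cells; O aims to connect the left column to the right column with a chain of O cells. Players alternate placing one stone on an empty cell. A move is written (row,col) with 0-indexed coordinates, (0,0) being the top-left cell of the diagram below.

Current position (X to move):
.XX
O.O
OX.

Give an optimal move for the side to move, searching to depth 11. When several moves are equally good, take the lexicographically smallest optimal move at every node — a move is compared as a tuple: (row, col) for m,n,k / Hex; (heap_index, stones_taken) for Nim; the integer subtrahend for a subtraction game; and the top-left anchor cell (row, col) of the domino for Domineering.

X's best at [.XX/O.O/OX.]: (1,1)

ply 1, X at .XX/O.O/OX. | (0,0)=-1→XXX/O.O/OX.; (1,1)=+1→.XX/OXO/OX.*; (2,2)=-1→.XX/O.O/OXX
ply 2: .XX/OXO/OX. is terminal -1 (O); from .XX/O.O/OX. depth 11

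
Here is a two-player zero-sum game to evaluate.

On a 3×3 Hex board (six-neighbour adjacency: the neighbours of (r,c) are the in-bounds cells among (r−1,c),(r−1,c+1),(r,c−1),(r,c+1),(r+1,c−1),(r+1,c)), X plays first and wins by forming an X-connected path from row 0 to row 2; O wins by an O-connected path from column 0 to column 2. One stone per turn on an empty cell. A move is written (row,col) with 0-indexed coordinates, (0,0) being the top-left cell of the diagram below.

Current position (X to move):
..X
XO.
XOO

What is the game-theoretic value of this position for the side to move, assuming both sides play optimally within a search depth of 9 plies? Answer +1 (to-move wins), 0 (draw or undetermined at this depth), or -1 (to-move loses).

[..X/XO./XOO] X move#1: (0,0):+1/X.X/XO./XOO*, (0,1):+1/.XX/XO./XOO, (1,2):+1/..X/XOX/XOO
[X.X/XO./XOO] end (terminal -1, O#2); searched ..X/XO./XOO to 9

value(..X/XO./XOO, X) = +1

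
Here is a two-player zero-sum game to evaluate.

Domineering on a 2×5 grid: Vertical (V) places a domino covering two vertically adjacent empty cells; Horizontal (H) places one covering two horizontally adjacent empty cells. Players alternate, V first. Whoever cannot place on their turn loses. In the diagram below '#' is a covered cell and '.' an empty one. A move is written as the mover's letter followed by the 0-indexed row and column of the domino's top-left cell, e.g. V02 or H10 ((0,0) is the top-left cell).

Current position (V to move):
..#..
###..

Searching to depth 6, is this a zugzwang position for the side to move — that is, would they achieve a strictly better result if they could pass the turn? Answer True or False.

ply 1, V at ..#../###.. | V03=+1→..##./####.*; V04=+1→..#.#/###.#
ply 2, H at ..##./####. | H00=-1→####./####.*
ply 3, V at ####./####. | V04=+1→#####/#####*
ply 4: #####/##### is terminal -1 (H); from ..#../###.. depth 6
suppose V passes — search the same position with H to move:
pass> ply 1, H at ..#../###.. | H00=-1→###../###..; H03=+1→..###/###..*; H13=+1→..#../#####
pass> ply 2: ..###/###.. is terminal -1 (V); from ..#../###.. depth 6
for V: play +1, pass -1

zugzwang(..#../###.., V) = False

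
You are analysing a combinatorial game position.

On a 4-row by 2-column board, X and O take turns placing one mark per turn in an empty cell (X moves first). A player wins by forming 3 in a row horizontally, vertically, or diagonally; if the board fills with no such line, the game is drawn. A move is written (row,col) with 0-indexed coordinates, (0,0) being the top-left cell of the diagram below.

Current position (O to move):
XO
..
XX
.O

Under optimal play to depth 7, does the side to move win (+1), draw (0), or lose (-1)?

value(XO/../XX/.O, O) = 0

ply 1, O at XO/../XX/.O | (1,0)=+0→XO/O./XX/.O*; (1,1)=-1→XO/.O/XX/.O; (3,0)=-1→XO/../XX/OO
ply 2, X at XO/O./XX/.O | (1,1)=+0→XO/OX/XX/.O*; (3,0)=+0→XO/O./XX/XO
ply 3, O at XO/OX/XX/.O | (3,0)=+0→XO/OX/XX/OO*
ply 4: XO/OX/XX/OO is terminal +0 (X); from XO/../XX/.O depth 7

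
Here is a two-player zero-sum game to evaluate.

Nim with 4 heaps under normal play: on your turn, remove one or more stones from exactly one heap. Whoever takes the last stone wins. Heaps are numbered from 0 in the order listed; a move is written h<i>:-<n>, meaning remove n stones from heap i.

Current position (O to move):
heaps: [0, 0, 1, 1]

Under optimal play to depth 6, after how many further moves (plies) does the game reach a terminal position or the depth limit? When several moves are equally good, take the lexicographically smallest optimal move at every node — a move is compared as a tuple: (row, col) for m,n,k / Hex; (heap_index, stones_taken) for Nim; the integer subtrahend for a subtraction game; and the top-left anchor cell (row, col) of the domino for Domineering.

PV length from [(0,0,1,1)]: 2 plies

ply 1, O at (0,0,1,1) | h2:-1=-1→(0,0,0,1)*; h3:-1=-1→(0,0,1,0)
ply 2, X at (0,0,0,1) | h3:-1=+1→(0,0,0,0)*
ply 3: (0,0,0,0) is terminal -1 (O); from (0,0,1,1) depth 6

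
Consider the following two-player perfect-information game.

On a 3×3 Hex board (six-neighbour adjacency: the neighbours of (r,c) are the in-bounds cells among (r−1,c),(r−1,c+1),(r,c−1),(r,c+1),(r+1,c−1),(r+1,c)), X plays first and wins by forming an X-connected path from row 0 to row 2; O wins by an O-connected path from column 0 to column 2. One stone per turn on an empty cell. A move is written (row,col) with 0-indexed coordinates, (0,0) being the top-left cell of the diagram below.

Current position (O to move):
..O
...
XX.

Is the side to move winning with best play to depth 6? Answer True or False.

O winning at [..O/.../XX.]: True

[..O/.../XX.] O move#1: (0,0):-1/O.O/.../XX., (0,1):+1/.OO/.../XX.*, (1,0):+1/..O/O../XX., (1,1):-1/..O/.O./XX., (1,2):-1/..O/..O/XX., (2,2):-1/..O/.../XXO
[.OO/.../XX.] X move#2: (0,0):-1/XOO/.../XX.*, (1,0):-1/.OO/X../XX., (1,1):-1/.OO/.X./XX., (1,2):-1/.OO/..X/XX., (2,2):-1/.OO/.../XXX
[XOO/.../XX.] O move#3: (1,0):+1/XOO/O../XX.*, (1,1):-1/XOO/.O./XX., (1,2):-1/XOO/..O/XX., (2,2):-1/XOO/.../XXO
[XOO/O../XX.] end (terminal -1, X#4); searched ..O/.../XX. to 6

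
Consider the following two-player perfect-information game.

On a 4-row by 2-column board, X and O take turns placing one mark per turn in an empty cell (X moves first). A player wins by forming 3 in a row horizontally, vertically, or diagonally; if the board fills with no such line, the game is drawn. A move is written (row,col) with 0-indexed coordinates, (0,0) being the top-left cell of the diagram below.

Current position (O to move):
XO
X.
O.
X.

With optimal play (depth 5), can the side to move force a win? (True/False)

[XO/X./O./X.] O move#1: (1,1):+0/XO/XO/O./X.*, (2,1):+0/XO/X./OO/X., (3,1):+0/XO/X./O./XO
[XO/XO/O./X.] X move#2: (2,1):+0/XO/XO/OX/X.*, (3,1):-1/XO/XO/O./XX
[XO/XO/OX/X.] O move#3: (3,1):+0/XO/XO/OX/XO*
[XO/XO/OX/XO] end (terminal +0, X#4); searched XO/X./O./X. to 5

O winning at [XO/X./O./X.]: False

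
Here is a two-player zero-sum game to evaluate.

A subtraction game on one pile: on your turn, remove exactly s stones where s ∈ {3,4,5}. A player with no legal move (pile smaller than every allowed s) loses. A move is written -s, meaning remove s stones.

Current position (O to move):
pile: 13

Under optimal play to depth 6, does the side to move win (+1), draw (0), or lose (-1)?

value(13, O) = +1

ply 1, O at 13 | -3=+1→10*; -4=+1→9; -5=+1→8
ply 2, X at 10 | -3=-1→7*; -4=-1→6; -5=-1→5
ply 3, O at 7 | -3=-1→4; -4=-1→3; -5=+1→2*
ply 4: 2 is terminal -1 (X); from 13 depth 6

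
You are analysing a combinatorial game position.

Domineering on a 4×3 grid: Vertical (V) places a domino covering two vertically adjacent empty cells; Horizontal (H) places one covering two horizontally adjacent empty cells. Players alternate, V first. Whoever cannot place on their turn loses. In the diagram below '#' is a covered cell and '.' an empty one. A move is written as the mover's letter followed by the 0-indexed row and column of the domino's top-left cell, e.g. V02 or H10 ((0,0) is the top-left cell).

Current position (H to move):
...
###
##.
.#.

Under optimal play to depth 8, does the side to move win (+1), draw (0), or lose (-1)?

value(.../###/##./.#., H) = -1

ply 1, H at .../###/##./.#. | H00=-1→##./###/##./.#.*; H01=-1→.##/###/##./.#.
ply 2, V at ##./###/##./.#. | V22=+1→##./###/###/.##*
ply 3: ##./###/###/.## is terminal -1 (H); from .../###/##./.#. depth 8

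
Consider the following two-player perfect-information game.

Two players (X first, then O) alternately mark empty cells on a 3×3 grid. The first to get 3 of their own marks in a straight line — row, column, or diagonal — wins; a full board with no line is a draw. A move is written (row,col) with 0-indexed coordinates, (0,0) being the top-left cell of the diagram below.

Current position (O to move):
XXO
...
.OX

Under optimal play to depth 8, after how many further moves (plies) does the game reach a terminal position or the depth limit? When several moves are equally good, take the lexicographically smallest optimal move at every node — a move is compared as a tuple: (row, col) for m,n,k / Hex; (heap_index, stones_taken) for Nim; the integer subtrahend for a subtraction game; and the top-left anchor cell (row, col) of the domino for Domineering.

[XXO/.../.OX] O move#1: (1,0):-1/XXO/O../.OX, (1,1):+0/XXO/.O./.OX*, (1,2):-1/XXO/..O/.OX, (2,0):-1/XXO/.../OOX
[XXO/.O./.OX] X move#2: (1,0):-1/XXO/XO./.OX, (1,2):-1/XXO/.OX/.OX, (2,0):+0/XXO/.O./XOX*
[XXO/.O./XOX] O move#3: (1,0):+0/XXO/OO./XOX*, (1,2):-1/XXO/.OO/XOX
[XXO/OO./XOX] X move#4: (1,2):+0/XXO/OOX/XOX*
[XXO/OOX/XOX] end (terminal +0, O#5); searched XXO/.../.OX to 8

PV length from [XXO/.../.OX]: 4 plies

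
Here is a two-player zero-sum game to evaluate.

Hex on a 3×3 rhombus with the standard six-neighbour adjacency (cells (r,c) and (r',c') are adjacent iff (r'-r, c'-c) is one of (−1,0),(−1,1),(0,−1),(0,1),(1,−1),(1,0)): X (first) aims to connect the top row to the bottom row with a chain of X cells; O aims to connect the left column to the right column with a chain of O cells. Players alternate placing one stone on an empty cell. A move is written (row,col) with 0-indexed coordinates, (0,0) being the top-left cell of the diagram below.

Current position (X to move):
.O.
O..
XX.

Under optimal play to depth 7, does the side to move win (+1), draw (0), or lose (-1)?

value(.O./O../XX., X) = +1

p1 X@[.O./O../XX.]: (0,0)[XO./O../XX.]-1 (0,2)[.OX/O../XX.]+1* (1,1)[.O./OX./XX.]-1 (1,2)[.O./O.X/XX.]-1 (2,2)[.O./O../XXX]-1
p2 O@[.OX/O../XX.]: (0,0)[OOX/O../XX.]-1* (1,1)[.OX/OO./XX.]-1 (1,2)[.OX/O.O/XX.]-1 (2,2)[.OX/O../XXO]-1
p3 X@[OOX/O../XX.]: (1,1)[OOX/OX./XX.]+1* (1,2)[OOX/O.X/XX.]+1 (2,2)[OOX/O../XXX]+1
p4 O@[OOX/OX./XX.] terminal -1; root [.O./O../XX.] d7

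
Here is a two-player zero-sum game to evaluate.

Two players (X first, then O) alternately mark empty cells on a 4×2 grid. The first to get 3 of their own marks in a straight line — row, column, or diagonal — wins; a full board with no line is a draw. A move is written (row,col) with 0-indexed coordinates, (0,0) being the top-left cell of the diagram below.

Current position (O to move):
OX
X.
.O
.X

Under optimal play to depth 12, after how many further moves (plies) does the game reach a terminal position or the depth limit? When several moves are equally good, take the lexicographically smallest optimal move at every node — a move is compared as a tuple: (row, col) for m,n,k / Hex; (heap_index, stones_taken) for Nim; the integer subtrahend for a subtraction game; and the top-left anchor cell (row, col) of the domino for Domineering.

PV length from [OX/X./.O/.X]: 3 plies

p1 O@[OX/X./.O/.X]: (1,1)[OX/XO/.O/.X]+0* (2,0)[OX/X./OO/.X]+0 (3,0)[OX/X./.O/OX]+0
p2 X@[OX/XO/.O/.X]: (2,0)[OX/XO/XO/.X]+0* (3,0)[OX/XO/.O/XX]+0
p3 O@[OX/XO/XO/.X]: (3,0)[OX/XO/XO/OX]+0*
p4 X@[OX/XO/XO/OX] terminal +0; root [OX/X./.O/.X] d12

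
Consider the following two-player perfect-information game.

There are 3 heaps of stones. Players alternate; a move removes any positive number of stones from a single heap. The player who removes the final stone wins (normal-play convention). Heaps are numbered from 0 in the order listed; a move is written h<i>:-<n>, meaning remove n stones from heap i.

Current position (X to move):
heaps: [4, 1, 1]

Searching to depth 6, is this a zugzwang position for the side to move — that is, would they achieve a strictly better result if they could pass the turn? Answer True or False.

zugzwang((4,1,1), X) = False

p1 X@[(4,1,1)]: h0:-1[(3,1,1)]-1 h0:-2[(2,1,1)]-1 h0:-3[(1,1,1)]-1 h0:-4[(0,1,1)]+1* h1:-1[(4,0,1)]-1 h2:-1[(4,1,0)]-1
p2 O@[(0,1,1)]: h1:-1[(0,0,1)]-1* h2:-1[(0,1,0)]-1
p3 X@[(0,0,1)]: h2:-1[(0,0,0)]+1*
p4 O@[(0,0,0)] terminal -1; root [(4,1,1)] d6
suppose X passes — search the same position with O to move:
pass> p1 O@[(4,1,1)]: h0:-1[(3,1,1)]-1 h0:-2[(2,1,1)]-1 h0:-3[(1,1,1)]-1 h0:-4[(0,1,1)]+1* h1:-1[(4,0,1)]-1 h2:-1[(4,1,0)]-1
pass> p2 X@[(0,1,1)]: h1:-1[(0,0,1)]-1* h2:-1[(0,1,0)]-1
pass> p3 O@[(0,0,1)]: h2:-1[(0,0,0)]+1*
pass> p4 X@[(0,0,0)] terminal -1; root [(4,1,1)] d6
for X: play +1, pass -1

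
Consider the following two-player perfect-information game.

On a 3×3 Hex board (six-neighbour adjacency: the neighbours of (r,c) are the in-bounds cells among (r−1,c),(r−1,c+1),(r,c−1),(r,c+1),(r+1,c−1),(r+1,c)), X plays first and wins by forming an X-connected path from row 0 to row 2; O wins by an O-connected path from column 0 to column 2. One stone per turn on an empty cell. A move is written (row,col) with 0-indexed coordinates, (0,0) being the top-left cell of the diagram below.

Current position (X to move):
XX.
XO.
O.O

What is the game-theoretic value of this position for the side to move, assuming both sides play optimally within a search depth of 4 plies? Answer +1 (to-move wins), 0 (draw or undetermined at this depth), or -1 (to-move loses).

p1 X@[XX./XO./O.O]: (0,2)[XXX/XO./O.O]-1* (1,2)[XX./XOX/O.O]-1 (2,1)[XX./XO./OXO]-1
p2 O@[XXX/XO./O.O]: (1,2)[XXX/XOO/O.O]+1* (2,1)[XXX/XO./OOO]+1
p3 X@[XXX/XOO/O.O] terminal -1; root [XX./XO./O.O] d4

value(XX./XO./O.O, X) = -1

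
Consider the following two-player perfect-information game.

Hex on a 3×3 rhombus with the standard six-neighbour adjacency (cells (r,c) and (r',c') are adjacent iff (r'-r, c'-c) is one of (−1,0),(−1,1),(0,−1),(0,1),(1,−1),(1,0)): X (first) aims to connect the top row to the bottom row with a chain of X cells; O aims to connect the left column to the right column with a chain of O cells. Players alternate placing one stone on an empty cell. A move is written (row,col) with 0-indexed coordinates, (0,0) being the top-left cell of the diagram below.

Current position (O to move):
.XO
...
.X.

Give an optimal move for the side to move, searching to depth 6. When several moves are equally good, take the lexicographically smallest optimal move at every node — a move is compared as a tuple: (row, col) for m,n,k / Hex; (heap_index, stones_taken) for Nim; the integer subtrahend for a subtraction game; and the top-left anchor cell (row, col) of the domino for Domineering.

O's best at [.XO/.../.X.]: (1,1)

p1 O@[.XO/.../.X.]: (0,0)[OXO/.../.X.]-1 (1,0)[.XO/O../.X.]-1 (1,1)[.XO/.O./.X.]+1* (1,2)[.XO/..O/.X.]-1 (2,0)[.XO/.../OX.]-1 (2,2)[.XO/.../.XO]-1
p2 X@[.XO/.O./.X.]: (0,0)[XXO/.O./.X.]-1* (1,0)[.XO/XO./.X.]-1 (1,2)[.XO/.OX/.X.]-1 (2,0)[.XO/.O./XX.]-1 (2,2)[.XO/.O./.XX]-1
p3 O@[XXO/.O./.X.]: (1,0)[XXO/OO./.X.]+1* (1,2)[XXO/.OO/.X.]+1 (2,0)[XXO/.O./OX.]+1 (2,2)[XXO/.O./.XO]+1
p4 X@[XXO/OO./.X.] terminal -1; root [.XO/.../.X.] d6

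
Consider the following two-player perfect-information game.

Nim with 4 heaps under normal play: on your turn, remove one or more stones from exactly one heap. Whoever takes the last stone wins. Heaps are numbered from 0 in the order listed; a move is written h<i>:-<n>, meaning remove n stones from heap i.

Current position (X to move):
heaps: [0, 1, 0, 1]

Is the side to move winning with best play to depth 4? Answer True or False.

X winning at [(0,1,0,1)]: False

ply 1, X at (0,1,0,1) | h1:-1=-1→(0,0,0,1)*; h3:-1=-1→(0,1,0,0)
ply 2, O at (0,0,0,1) | h3:-1=+1→(0,0,0,0)*
ply 3: (0,0,0,0) is terminal -1 (X); from (0,1,0,1) depth 4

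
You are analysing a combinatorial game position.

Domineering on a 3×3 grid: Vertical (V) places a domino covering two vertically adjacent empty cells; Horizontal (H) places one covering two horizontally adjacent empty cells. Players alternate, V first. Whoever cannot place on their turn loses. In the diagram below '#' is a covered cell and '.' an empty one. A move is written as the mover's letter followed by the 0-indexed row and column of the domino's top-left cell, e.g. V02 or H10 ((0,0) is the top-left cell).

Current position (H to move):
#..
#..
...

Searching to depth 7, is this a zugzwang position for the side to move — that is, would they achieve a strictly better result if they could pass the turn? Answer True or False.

zugzwang(#../#../..., H) = False

ply 1, H at #../#../... | H01=-1→###/#../...; H11=+1→#../###/...*; H20=-1→#../#../##.; H21=-1→#../#../.##
ply 2: #../###/... is terminal -1 (V); from #../#../... depth 7
if H skipped the turn, V would face:
~ ply 1, V at #../#../... | V01=+1→##./##./...*; V02=+1→#.#/#.#/...; V11=+1→#../##./.#.; V12=+1→#../#.#/..#
~ ply 2, H at ##./##./... | H20=-1→##./##./##.*; H21=-1→##./##./.##
~ ply 3, V at ##./##./##. | V02=+1→###/###/##.*; V12=+1→##./###/###
~ ply 4: ###/###/##. is terminal -1 (H); from #../#../... depth 7
compare (H): move=+1 vs pass=-1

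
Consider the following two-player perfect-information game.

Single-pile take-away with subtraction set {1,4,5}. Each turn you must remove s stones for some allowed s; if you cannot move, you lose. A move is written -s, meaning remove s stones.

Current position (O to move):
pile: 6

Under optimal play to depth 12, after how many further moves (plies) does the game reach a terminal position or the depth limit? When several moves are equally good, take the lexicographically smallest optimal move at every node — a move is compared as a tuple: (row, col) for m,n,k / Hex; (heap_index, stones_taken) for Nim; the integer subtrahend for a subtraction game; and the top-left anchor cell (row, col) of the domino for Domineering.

p1 O@[6]: -1[5]-1 -4[2]+1* -5[1]-1
p2 X@[2]: -1[1]-1*
p3 O@[1]: -1[0]+1*
p4 X@[0] terminal -1; root [6] d12

PV length from [6]: 3 plies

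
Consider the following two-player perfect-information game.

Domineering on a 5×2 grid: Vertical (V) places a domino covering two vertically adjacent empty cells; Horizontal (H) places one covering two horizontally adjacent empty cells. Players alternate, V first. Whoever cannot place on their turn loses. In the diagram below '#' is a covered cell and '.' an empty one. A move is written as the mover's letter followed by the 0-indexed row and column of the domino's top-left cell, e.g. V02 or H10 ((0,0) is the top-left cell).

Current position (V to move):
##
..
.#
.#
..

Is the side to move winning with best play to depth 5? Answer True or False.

p1 V@[##/../.#/.#/..]: V10[##/#./##/.#/..]-1* V20[##/../##/##/..]-1 V30[##/../.#/##/#.]-1
p2 H@[##/#./##/.#/..]: H40[##/#./##/.#/##]+1*
p3 V@[##/#./##/.#/##] terminal -1; root [##/../.#/.#/..] d5

V winning at [##/../.#/.#/..]: False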